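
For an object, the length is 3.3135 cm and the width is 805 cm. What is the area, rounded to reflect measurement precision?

2.67 × 10^3 cm²

area = 3.3135 cm × 805 cm = 2667.3675 cm².
3.3135 has 5 significant figures; 805 has 3.
Division/multiplication keeps the fewest: 3 significant figures.
Rounded: 2.67 × 10^3 cm².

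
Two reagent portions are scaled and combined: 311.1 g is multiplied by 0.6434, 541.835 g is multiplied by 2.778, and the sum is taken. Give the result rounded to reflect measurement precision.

311.1 × 0.6434 = 200.16174 → 200.2 g (4 s.f., last digit at the 10^-1 place).
541.835 × 2.778 = 1505.21763 → 1505 g (4 s.f., last digit at the 10^0 place).
Sum: 1705.37937 g; keep the coarser place, 10^0.
Result: 1705 g.

1705 g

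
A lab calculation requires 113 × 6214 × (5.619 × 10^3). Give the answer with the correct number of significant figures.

113 × 6214 × (5.619 × 10^3) = 3.945560658 × 10^9
Multiplication/division keeps the fewest significant figures: 113 → 3 s.f., 6214 → 4 s.f., 5.619 × 10^3 → 4 s.f.; limit is 3.
Rounded to 3 significant figures: 3.95 × 10^9.

3.95 × 10^9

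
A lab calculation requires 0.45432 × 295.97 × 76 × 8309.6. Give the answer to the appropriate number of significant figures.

0.45432 × 295.97 × 76 × 8309.6 = 84918684.7543…
Multiplication/division keeps the fewest significant figures: 0.45432 → 5 s.f., 295.97 → 5 s.f., 76 → 2 s.f., 8309.6 → 5 s.f.; limit is 2.
Rounded to 2 significant figures: 8.5 × 10^7.

8.5 × 10^7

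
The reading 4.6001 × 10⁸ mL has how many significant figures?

5

4.6001 × 10⁸: in scientific notation every digit of the coefficient is significant.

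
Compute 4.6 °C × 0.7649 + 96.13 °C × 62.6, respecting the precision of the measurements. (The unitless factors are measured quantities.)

4.6 × 0.7649 = 3.51854 → 3.5 °C (2 s.f., last digit at the 10^-1 place).
96.13 × 62.6 = 6017.738 → 6.02 × 10^3 °C (3 s.f., last digit at the 10^1 place).
Sum: 6021.25654 °C; keep the coarser place, 10^1.
Result: 6.02 × 10^3 °C.

6.02 × 10^3 °C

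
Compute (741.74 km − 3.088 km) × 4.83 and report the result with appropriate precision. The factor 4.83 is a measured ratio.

741.74 km − 3.088 km = 738.652 km; the difference is limited to 2 decimal places (5 s.f.).
Carrying full precision, 738.652 × 4.83 = 3567.68916 km; 4.83 has 3 s.f., so the result keeps min(5, 3) = 3 s.f.
Rounded to 3 significant figures: 3.57 × 10³ km.

3.57 × 10³ km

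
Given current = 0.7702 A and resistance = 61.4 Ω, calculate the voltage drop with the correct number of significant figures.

47.3 V

voltage drop = 0.7702 A × 61.4 Ω = 47.29028 V.
0.7702 has 4 significant figures; 61.4 has 3.
Division/multiplication keeps the fewest: 3 significant figures.
Rounded: 47.3 V.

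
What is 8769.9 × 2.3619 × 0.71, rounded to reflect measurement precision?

8769.9 × 2.3619 × 0.71 = 14706.6750351
Multiplication/division keeps the fewest significant figures: 8769.9 → 5 s.f., 2.3619 → 5 s.f., 0.71 → 2 s.f.; limit is 2.
Rounded to 2 significant figures: 1.5 × 10⁴.

1.5 × 10⁴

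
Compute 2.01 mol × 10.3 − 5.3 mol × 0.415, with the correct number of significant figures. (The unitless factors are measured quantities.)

18.5 mol

2.01 × 10.3 = 20.703 → 20.7 mol (3 s.f., last digit at the 10^-1 place).
5.3 × 0.415 = 2.1995 → 2.2 mol (2 s.f., last digit at the 10^-1 place).
Difference: 18.5035 mol; keep the coarser place, 10^-1.
Result: 18.5 mol.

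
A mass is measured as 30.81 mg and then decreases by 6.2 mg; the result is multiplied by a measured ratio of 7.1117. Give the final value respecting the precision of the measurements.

175 mg

30.81 mg − 6.2 mg = 24.61 mg; the difference is limited to 1 decimal place (3 s.f.).
Carrying full precision, 24.61 × 7.1117 = 175.018937 mg; 7.1117 has 5 s.f., so the result keeps min(3, 5) = 3 s.f.
Rounded to 3 significant figures: 175 mg.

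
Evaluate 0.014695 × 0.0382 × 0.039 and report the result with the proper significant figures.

2.2 × 10⁻⁵

0.014695 × 0.0382 × 0.039 = 0.000021892611
Multiplication/division keeps the fewest significant figures: 0.014695 → 5 s.f., 0.0382 → 3 s.f., 0.039 → 2 s.f.; limit is 2.
Rounded to 2 significant figures: 2.2 × 10⁻⁵.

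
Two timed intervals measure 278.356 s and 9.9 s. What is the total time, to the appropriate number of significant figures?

278.356 s + 9.9 s = 288.256 s.
Addition/subtraction keeps the fewest decimal places: 278.356 → 3 decimal places, 9.9 → 1 decimal place; limit is 1.
Rounded to 1 decimal place: 288.3 s.

288.3 s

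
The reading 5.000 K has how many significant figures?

4

5.000: trailing zeros after a decimal point are significant.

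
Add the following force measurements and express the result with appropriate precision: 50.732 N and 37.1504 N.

87.882 N

50.732 N + 37.1504 N = 87.8824 N.
Addition/subtraction keeps the fewest decimal places: 50.732 → 3 decimal places, 37.1504 → 4 decimal places; limit is 3.
Rounded to 3 decimal places: 87.882 N.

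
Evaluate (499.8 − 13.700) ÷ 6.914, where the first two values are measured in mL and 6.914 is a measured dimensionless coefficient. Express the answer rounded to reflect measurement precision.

499.8 mL − 13.700 mL = 486.100 mL; the difference is limited to 1 decimal place (4 s.f.).
Carrying full precision, 486.100 ÷ 6.914 = 70.3066242407… mL; 6.914 has 4 s.f., so the result keeps min(4, 4) = 4 s.f.
Rounded to 4 significant figures: 70.31 mL.

70.31 mL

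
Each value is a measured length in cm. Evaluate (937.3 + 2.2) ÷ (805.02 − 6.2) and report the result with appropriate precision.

937.3 + 2.2 = 939.5, limited to 1 d.p. → 4 s.f.; 805.02 − 6.2 = 798.82, limited to 1 d.p. → 4 s.f.
Carrying full precision, 939.5 ÷ 798.82 = 1.1761097619…; keep min(4, 4) = 4 s.f.
Rounded to 4 significant figures: 1.176.

1.176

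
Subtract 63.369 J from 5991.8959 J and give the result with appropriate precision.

5928.527 J

5991.8959 J − 63.369 J = 5928.5269 J.
Addition/subtraction keeps the fewest decimal places: 5991.8959 → 4 decimal places, 63.369 → 3 decimal places; limit is 3.
Rounded to 3 decimal places: 5928.527 J.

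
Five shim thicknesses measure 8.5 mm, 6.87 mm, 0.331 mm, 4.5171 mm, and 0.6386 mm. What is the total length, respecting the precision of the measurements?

20.9 mm

8.5 mm + 6.87 mm + 0.331 mm + 4.5171 mm + 0.6386 mm = 20.8567 mm.
Addition/subtraction keeps the fewest decimal places: 8.5 → 1 decimal place, 6.87 → 2 decimal places, 0.331 → 3 decimal places, 4.5171 → 4 decimal places, 0.6386 → 4 decimal places; limit is 1.
Rounded to 1 decimal place: 20.9 mm.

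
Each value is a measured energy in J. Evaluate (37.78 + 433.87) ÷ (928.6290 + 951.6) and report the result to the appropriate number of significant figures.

37.78 + 433.87 = 471.65, limited to 2 d.p. → 5 s.f.; 928.6290 + 951.6 = 1880.2290, limited to 1 d.p. → 5 s.f.
Carrying full precision, 471.65 ÷ 1880.2290 = 0.250847104262…; keep min(5, 5) = 5 s.f.
Rounded to 5 significant figures: 0.25085.

0.25085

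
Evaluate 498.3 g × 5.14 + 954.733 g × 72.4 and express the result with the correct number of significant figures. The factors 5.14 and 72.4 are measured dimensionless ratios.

7.17 × 10⁴ g

498.3 × 5.14 = 2561.262 → 2.56 × 10³ g (3 s.f., last digit at the 10^1 place).
954.733 × 72.4 = 69122.6692 → 6.91 × 10⁴ g (3 s.f., last digit at the 10^2 place).
Sum: 71683.9312 g; keep the coarser place, 10^2.
Result: 7.17 × 10⁴ g.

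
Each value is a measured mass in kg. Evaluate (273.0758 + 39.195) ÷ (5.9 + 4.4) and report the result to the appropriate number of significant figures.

273.0758 + 39.195 = 312.2708, limited to 3 d.p. → 6 s.f.; 5.9 + 4.4 = 10.3, limited to 1 d.p. → 3 s.f.
Carrying full precision, 312.2708 ÷ 10.3 = 30.3175533981…; keep min(6, 3) = 3 s.f.
Rounded to 3 significant figures: 30.3.

30.3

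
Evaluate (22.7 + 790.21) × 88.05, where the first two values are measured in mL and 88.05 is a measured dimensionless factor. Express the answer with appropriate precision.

7.158 × 10^4 mL

22.7 mL + 790.21 mL = 812.91 mL; the sum is limited to 1 decimal place (4 s.f.).
Carrying full precision, 812.91 × 88.05 = 71576.7255 mL; 88.05 has 4 s.f., so the result keeps min(4, 4) = 4 s.f.
Rounded to 4 significant figures: 7.158 × 10^4 mL.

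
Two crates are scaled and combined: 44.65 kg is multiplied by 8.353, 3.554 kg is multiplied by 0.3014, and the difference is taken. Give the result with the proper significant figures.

44.65 × 8.353 = 372.96145 → 373.0 kg (4 s.f., last digit at the 10^-1 place).
3.554 × 0.3014 = 1.0711756 → 1.071 kg (4 s.f., last digit at the 10^-3 place).
Difference: 371.8902744 kg; keep the coarser place, 10^-1.
Result: 371.9 kg.

371.9 kg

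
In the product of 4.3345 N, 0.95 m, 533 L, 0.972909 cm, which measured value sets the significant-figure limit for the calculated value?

0.95 m

4.3345 N → 5 s.f.; 0.95 m → 2 s.f.; 533 L → 3 s.f.; 0.972909 cm → 6 s.f.
The fewest is 2 significant figures, from 0.95 m.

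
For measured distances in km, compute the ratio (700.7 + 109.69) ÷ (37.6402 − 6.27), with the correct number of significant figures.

700.7 + 109.69 = 810.39, limited to 1 d.p. → 4 s.f.; 37.6402 − 6.27 = 31.3702, limited to 2 d.p. → 4 s.f.
Carrying full precision, 810.39 ÷ 31.3702 = 25.8331155045…; keep min(4, 4) = 4 s.f.
Rounded to 4 significant figures: 25.83.

25.83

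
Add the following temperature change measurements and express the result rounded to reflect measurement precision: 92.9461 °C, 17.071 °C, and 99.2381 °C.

92.9461 °C + 17.071 °C + 99.2381 °C = 209.2552 °C.
Addition/subtraction keeps the fewest decimal places: 92.9461 → 4 decimal places, 17.071 → 3 decimal places, 99.2381 → 4 decimal places; limit is 3.
Rounded to 3 decimal places: 209.255 °C.

209.255 °C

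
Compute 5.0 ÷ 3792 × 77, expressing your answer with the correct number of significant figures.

0.10

5.0 ÷ 3792 × 77 = 0.101529535865…
Multiplication/division keeps the fewest significant figures: 5.0 → 2 s.f., 3792 → 4 s.f., 77 → 2 s.f.; limit is 2.
Rounded to 2 significant figures: 0.10.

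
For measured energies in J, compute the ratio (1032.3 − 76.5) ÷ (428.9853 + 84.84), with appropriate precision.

1.860

1032.3 − 76.5 = 955.8, limited to 1 d.p. → 4 s.f.; 428.9853 + 84.84 = 513.8253, limited to 2 d.p. → 5 s.f.
Carrying full precision, 955.8 ÷ 513.8253 = 1.860165313…; keep min(4, 5) = 4 s.f.
Rounded to 4 significant figures: 1.860.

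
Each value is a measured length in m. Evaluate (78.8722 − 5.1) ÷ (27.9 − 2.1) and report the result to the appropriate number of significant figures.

78.8722 − 5.1 = 73.7722, limited to 1 d.p. → 3 s.f.; 27.9 − 2.1 = 25.8, limited to 1 d.p. → 3 s.f.
Carrying full precision, 73.7722 ÷ 25.8 = 2.8593875969…; keep min(3, 3) = 3 s.f.
Rounded to 3 significant figures: 2.86.

2.86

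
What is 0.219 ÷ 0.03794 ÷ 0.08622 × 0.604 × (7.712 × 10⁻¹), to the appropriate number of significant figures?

0.219 ÷ 0.03794 ÷ 0.08622 × 0.604 × (7.712 × 10⁻¹) = 31.1847832108…
Multiplication/division keeps the fewest significant figures: 0.219 → 3 s.f., 0.03794 → 4 s.f., 0.08622 → 4 s.f., 0.604 → 3 s.f., 7.712 × 10⁻¹ → 4 s.f.; limit is 3.
Rounded to 3 significant figures: 31.2.

31.2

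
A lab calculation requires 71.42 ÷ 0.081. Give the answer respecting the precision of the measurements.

71.42 ÷ 0.081 = 881.728395062…
Multiplication/division keeps the fewest significant figures: 71.42 → 4 s.f., 0.081 → 2 s.f.; limit is 2.
Rounded to 2 significant figures: 8.8 × 10².

8.8 × 10²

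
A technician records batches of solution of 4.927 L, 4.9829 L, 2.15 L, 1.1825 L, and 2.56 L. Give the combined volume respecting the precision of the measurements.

15.80 L

4.927 L + 4.9829 L + 2.15 L + 1.1825 L + 2.56 L = 15.8024 L.
Addition/subtraction keeps the fewest decimal places: 4.927 → 3 decimal places, 4.9829 → 4 decimal places, 2.15 → 2 decimal places, 1.1825 → 4 decimal places, 2.56 → 2 decimal places; limit is 2.
Rounded to 2 decimal places: 15.80 L.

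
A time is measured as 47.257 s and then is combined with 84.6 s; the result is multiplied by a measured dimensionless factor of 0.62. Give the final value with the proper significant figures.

82 s

47.257 s + 84.6 s = 131.857 s; the sum is limited to 1 decimal place (4 s.f.).
Carrying full precision, 131.857 × 0.62 = 81.75134 s; 0.62 has 2 s.f., so the result keeps min(4, 2) = 2 s.f.
Rounded to 2 significant figures: 82 s.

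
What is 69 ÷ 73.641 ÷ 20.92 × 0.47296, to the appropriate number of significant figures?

0.021

69 ÷ 73.641 ÷ 20.92 × 0.47296 = 0.021183228241…
Multiplication/division keeps the fewest significant figures: 69 → 2 s.f., 73.641 → 5 s.f., 20.92 → 4 s.f., 0.47296 → 5 s.f.; limit is 2.
Rounded to 2 significant figures: 0.021.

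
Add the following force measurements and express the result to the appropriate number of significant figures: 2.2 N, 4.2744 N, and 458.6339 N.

2.2 N + 4.2744 N + 458.6339 N = 465.1083 N.
Addition/subtraction keeps the fewest decimal places: 2.2 → 1 decimal place, 4.2744 → 4 decimal places, 458.6339 → 4 decimal places; limit is 1.
Rounded to 1 decimal place: 465.1 N.

465.1 N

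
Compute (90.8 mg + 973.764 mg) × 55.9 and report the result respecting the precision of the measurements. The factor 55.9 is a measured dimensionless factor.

90.8 mg + 973.764 mg = 1064.564 mg; the sum is limited to 1 decimal place (5 s.f.).
Carrying full precision, 1064.564 × 55.9 = 59509.1276 mg; 55.9 has 3 s.f., so the result keeps min(5, 3) = 3 s.f.
Rounded to 3 significant figures: 5.95 × 10^4 mg.

5.95 × 10^4 mg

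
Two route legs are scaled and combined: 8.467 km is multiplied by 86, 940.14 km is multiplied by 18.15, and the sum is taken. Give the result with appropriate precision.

8.467 × 86 = 728.162 → 7.3 × 10² km (2 s.f., last digit at the 10^1 place).
940.14 × 18.15 = 17063.541 → 1.706 × 10⁴ km (4 s.f., last digit at the 10^1 place).
Sum: 17791.703 km; keep the coarser place, 10^1.
Result: 1.779 × 10⁴ km.

1.779 × 10⁴ km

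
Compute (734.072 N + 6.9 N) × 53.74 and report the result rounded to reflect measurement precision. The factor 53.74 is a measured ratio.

734.072 N + 6.9 N = 740.972 N; the sum is limited to 1 decimal place (4 s.f.).
Carrying full precision, 740.972 × 53.74 = 39819.83528 N; 53.74 has 4 s.f., so the result keeps min(4, 4) = 4 s.f.
Rounded to 4 significant figures: 3.982 × 10^4 N.

3.982 × 10^4 N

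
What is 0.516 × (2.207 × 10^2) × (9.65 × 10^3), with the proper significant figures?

0.516 × (2.207 × 10^2) × (9.65 × 10^3) = 1098953.58
Multiplication/division keeps the fewest significant figures: 0.516 → 3 s.f., 2.207 × 10^2 → 4 s.f., 9.65 × 10^3 → 3 s.f.; limit is 3.
Rounded to 3 significant figures: 1.10 × 10^6.

1.10 × 10^6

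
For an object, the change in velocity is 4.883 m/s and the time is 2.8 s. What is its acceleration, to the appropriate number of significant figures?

acceleration = 4.883 m/s ÷ 2.8 s = 1.74392857143… m/s².
4.883 has 4 significant figures; 2.8 has 2.
Division/multiplication keeps the fewest: 2 significant figures.
Rounded: 1.7 m/s².

1.7 m/s²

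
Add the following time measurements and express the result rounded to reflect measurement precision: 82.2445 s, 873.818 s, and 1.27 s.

82.2445 s + 873.818 s + 1.27 s = 957.3325 s.
Addition/subtraction keeps the fewest decimal places: 82.2445 → 4 decimal places, 873.818 → 3 decimal places, 1.27 → 2 decimal places; limit is 2.
Rounded to 2 decimal places: 9.5733 × 10^2 s.

9.5733 × 10^2 s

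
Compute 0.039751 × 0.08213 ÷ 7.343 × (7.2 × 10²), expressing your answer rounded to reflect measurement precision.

0.32

0.039751 × 0.08213 ÷ 7.343 × (7.2 × 10²) = 0.320117082065…
Multiplication/division keeps the fewest significant figures: 0.039751 → 5 s.f., 0.08213 → 4 s.f., 7.343 → 4 s.f., 7.2 × 10² → 2 s.f.; limit is 2.
Rounded to 2 significant figures: 0.32.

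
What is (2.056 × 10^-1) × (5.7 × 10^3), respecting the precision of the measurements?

1.2 × 10^3

(2.056 × 10^-1) × (5.7 × 10^3) = 1171.92
Multiplication/division keeps the fewest significant figures: 2.056 × 10^-1 → 4 s.f., 5.7 × 10^3 → 2 s.f.; limit is 2.
Rounded to 2 significant figures: 1.2 × 10^3.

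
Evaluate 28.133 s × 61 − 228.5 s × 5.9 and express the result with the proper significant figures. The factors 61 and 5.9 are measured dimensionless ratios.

28.133 × 61 = 1716.113 → 1.7 × 10^3 s (2 s.f., last digit at the 10^2 place).
228.5 × 5.9 = 1348.15 → 1.3 × 10^3 s (2 s.f., last digit at the 10^2 place).
Difference: 367.963 s; keep the coarser place, 10^2.
Result: 4 × 10^2 s.

4 × 10^2 s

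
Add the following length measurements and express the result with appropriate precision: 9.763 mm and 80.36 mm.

90.12 mm

9.763 mm + 80.36 mm = 90.123 mm.
Addition/subtraction keeps the fewest decimal places: 9.763 → 3 decimal places, 80.36 → 2 decimal places; limit is 2.
Rounded to 2 decimal places: 90.12 mm.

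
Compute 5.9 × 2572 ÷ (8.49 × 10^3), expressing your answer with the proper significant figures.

1.8

5.9 × 2572 ÷ (8.49 × 10^3) = 1.78737338045…
Multiplication/division keeps the fewest significant figures: 5.9 → 2 s.f., 2572 → 4 s.f., 8.49 × 10^3 → 3 s.f.; limit is 2.
Rounded to 2 significant figures: 1.8.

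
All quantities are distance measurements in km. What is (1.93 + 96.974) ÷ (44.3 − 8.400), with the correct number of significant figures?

2.75

1.93 + 96.974 = 98.904, limited to 2 d.p. → 4 s.f.; 44.3 − 8.400 = 35.900, limited to 1 d.p. → 3 s.f.
Carrying full precision, 98.904 ÷ 35.900 = 2.75498607242…; keep min(4, 3) = 3 s.f.
Rounded to 3 significant figures: 2.75.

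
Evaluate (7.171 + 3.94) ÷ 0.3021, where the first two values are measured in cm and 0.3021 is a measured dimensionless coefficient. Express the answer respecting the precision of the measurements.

36.78 cm

7.171 cm + 3.94 cm = 11.111 cm; the sum is limited to 2 decimal places (4 s.f.).
Carrying full precision, 11.111 ÷ 0.3021 = 36.7792121814… cm; 0.3021 has 4 s.f., so the result keeps min(4, 4) = 4 s.f.
Rounded to 4 significant figures: 36.78 cm.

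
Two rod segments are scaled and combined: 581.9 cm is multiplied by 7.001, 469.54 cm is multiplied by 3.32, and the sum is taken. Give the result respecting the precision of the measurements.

581.9 × 7.001 = 4073.8819 → 4.074 × 10³ cm (4 s.f., last digit at the 10^0 place).
469.54 × 3.32 = 1558.8728 → 1.56 × 10³ cm (3 s.f., last digit at the 10^1 place).
Sum: 5632.7547 cm; keep the coarser place, 10^1.
Result: 5.63 × 10³ cm.

5.63 × 10³ cm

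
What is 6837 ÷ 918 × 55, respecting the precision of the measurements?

6837 ÷ 918 × 55 = 409.624183007…
Multiplication/division keeps the fewest significant figures: 6837 → 4 s.f., 918 → 3 s.f., 55 → 2 s.f.; limit is 2.
Rounded to 2 significant figures: 4.1 × 10².

4.1 × 10²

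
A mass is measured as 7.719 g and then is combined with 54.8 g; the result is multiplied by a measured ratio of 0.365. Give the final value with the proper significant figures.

22.8 g

7.719 g + 54.8 g = 62.519 g; the sum is limited to 1 decimal place (3 s.f.).
Carrying full precision, 62.519 × 0.365 = 22.819435 g; 0.365 has 3 s.f., so the result keeps min(3, 3) = 3 s.f.
Rounded to 3 significant figures: 22.8 g.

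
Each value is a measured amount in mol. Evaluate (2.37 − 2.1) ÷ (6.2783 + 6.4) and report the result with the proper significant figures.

2.37 − 2.1 = 0.27, limited to 1 d.p. → 1 s.f.; 6.2783 + 6.4 = 12.6783, limited to 1 d.p. → 3 s.f.
Carrying full precision, 0.27 ÷ 12.6783 = 0.0212962305672…; keep min(1, 3) = 1 s.f.
Rounded to 1 significant figure: 2 × 10^-2.

2 × 10^-2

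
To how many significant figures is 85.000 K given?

85.000: trailing zeros after a decimal point are significant.

5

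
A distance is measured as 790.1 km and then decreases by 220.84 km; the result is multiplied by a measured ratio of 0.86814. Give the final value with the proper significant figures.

494.2 km

790.1 km − 220.84 km = 569.26 km; the difference is limited to 1 decimal place (4 s.f.).
Carrying full precision, 569.26 × 0.86814 = 494.1973764 km; 0.86814 has 5 s.f., so the result keeps min(4, 5) = 4 s.f.
Rounded to 4 significant figures: 494.2 km.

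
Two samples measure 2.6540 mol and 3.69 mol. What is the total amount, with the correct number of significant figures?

6.34 mol

2.6540 mol + 3.69 mol = 6.3440 mol.
Addition/subtraction keeps the fewest decimal places: 2.6540 → 4 decimal places, 3.69 → 2 decimal places; limit is 2.
Rounded to 2 decimal places: 6.34 mol.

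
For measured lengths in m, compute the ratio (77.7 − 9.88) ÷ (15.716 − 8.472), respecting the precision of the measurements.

9.36

77.7 − 9.88 = 67.82, limited to 1 d.p. → 3 s.f.; 15.716 − 8.472 = 7.244, limited to 3 d.p. → 4 s.f.
Carrying full precision, 67.82 ÷ 7.244 = 9.36223081171…; keep min(3, 4) = 3 s.f.
Rounded to 3 significant figures: 9.36.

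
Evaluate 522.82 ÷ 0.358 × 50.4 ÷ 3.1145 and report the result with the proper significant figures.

522.82 ÷ 0.358 × 50.4 ÷ 3.1145 = 23632.5925501…
Multiplication/division keeps the fewest significant figures: 522.82 → 5 s.f., 0.358 → 3 s.f., 50.4 → 3 s.f., 3.1145 → 5 s.f.; limit is 3.
Rounded to 3 significant figures: 2.36 × 10^4.

2.36 × 10^4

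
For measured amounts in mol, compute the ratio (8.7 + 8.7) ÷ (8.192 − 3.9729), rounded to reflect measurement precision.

8.7 + 8.7 = 17.4, limited to 1 d.p. → 3 s.f.; 8.192 − 3.9729 = 4.2191, limited to 3 d.p. → 4 s.f.
Carrying full precision, 17.4 ÷ 4.2191 = 4.1241022967…; keep min(3, 4) = 3 s.f.
Rounded to 3 significant figures: 4.12.

4.12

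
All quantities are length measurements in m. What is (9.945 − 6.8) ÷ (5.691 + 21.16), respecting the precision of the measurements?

9.945 − 6.8 = 3.145, limited to 1 d.p. → 2 s.f.; 5.691 + 21.16 = 26.851, limited to 2 d.p. → 4 s.f.
Carrying full precision, 3.145 ÷ 26.851 = 0.117127853711…; keep min(2, 4) = 2 s.f.
Rounded to 2 significant figures: 1.2 × 10^-1.

1.2 × 10^-1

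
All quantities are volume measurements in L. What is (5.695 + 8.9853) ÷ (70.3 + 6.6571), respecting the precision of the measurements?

5.695 + 8.9853 = 14.6803, limited to 3 d.p. → 5 s.f.; 70.3 + 6.6571 = 76.9571, limited to 1 d.p. → 3 s.f.
Carrying full precision, 14.6803 ÷ 76.9571 = 0.190759527061…; keep min(5, 3) = 3 s.f.
Rounded to 3 significant figures: 0.191.

0.191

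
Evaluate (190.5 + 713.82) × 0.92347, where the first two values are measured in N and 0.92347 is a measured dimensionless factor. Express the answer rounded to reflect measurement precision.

190.5 N + 713.82 N = 904.32 N; the sum is limited to 1 decimal place (4 s.f.).
Carrying full precision, 904.32 × 0.92347 = 835.1123904 N; 0.92347 has 5 s.f., so the result keeps min(4, 5) = 4 s.f.
Rounded to 4 significant figures: 835.1 N.

835.1 N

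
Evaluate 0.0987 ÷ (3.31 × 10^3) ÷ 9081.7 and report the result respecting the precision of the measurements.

3.28 × 10^-9

0.0987 ÷ (3.31 × 10^3) ÷ 9081.7 = 3.28338649348 × 10^-9…
Multiplication/division keeps the fewest significant figures: 0.0987 → 3 s.f., 3.31 × 10^3 → 3 s.f., 9081.7 → 5 s.f.; limit is 3.
Rounded to 3 significant figures: 3.28 × 10^-9.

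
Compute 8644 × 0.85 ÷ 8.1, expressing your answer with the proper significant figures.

9.1 × 10²

8644 × 0.85 ÷ 8.1 = 907.086419753…
Multiplication/division keeps the fewest significant figures: 8644 → 4 s.f., 0.85 → 2 s.f., 8.1 → 2 s.f.; limit is 2.
Rounded to 2 significant figures: 9.1 × 10².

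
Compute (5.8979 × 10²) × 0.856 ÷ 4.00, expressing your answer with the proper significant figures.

1.26 × 10²

(5.8979 × 10²) × 0.856 ÷ 4.00 = 126.21506
Multiplication/division keeps the fewest significant figures: 5.8979 × 10² → 5 s.f., 0.856 → 3 s.f., 4.00 → 3 s.f.; limit is 3.
Rounded to 3 significant figures: 1.26 × 10².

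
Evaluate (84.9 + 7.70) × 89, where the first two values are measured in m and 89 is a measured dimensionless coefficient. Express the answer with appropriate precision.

84.9 m + 7.70 m = 92.60 m; the sum is limited to 1 decimal place (3 s.f.).
Carrying full precision, 92.60 × 89 = 8241.4 m; 89 has 2 s.f., so the result keeps min(3, 2) = 2 s.f.
Rounded to 2 significant figures: 8.2 × 10^3 m.

8.2 × 10^3 m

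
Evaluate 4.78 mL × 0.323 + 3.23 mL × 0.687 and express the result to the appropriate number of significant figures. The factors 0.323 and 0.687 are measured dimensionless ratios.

3.76 mL

4.78 × 0.323 = 1.54394 → 1.54 mL (3 s.f., last digit at the 10^-2 place).
3.23 × 0.687 = 2.21901 → 2.22 mL (3 s.f., last digit at the 10^-2 place).
Sum: 3.76295 mL; keep the coarser place, 10^-2.
Result: 3.76 mL.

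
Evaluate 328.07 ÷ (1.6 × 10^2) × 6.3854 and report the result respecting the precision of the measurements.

328.07 ÷ (1.6 × 10^2) × 6.3854 = 13.0928636125
Multiplication/division keeps the fewest significant figures: 328.07 → 5 s.f., 1.6 × 10^2 → 2 s.f., 6.3854 → 5 s.f.; limit is 2.
Rounded to 2 significant figures: 13.

13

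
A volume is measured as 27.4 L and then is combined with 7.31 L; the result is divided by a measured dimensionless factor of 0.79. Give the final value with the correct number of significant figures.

44 L

27.4 L + 7.31 L = 34.71 L; the sum is limited to 1 decimal place (3 s.f.).
Carrying full precision, 34.71 ÷ 0.79 = 43.9367088608… L; 0.79 has 2 s.f., so the result keeps min(3, 2) = 2 s.f.
Rounded to 2 significant figures: 44 L.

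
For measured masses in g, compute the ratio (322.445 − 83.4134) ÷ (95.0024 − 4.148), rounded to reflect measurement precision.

322.445 − 83.4134 = 239.0316, limited to 3 d.p. → 6 s.f.; 95.0024 − 4.148 = 90.8544, limited to 3 d.p. → 5 s.f.
Carrying full precision, 239.0316 ÷ 90.8544 = 2.63093036771…; keep min(6, 5) = 5 s.f.
Rounded to 5 significant figures: 2.6309.

2.6309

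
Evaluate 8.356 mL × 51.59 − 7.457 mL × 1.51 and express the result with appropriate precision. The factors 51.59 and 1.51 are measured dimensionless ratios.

8.356 × 51.59 = 431.08604 → 431.1 mL (4 s.f., last digit at the 10^-1 place).
7.457 × 1.51 = 11.26007 → 11.3 mL (3 s.f., last digit at the 10^-1 place).
Difference: 419.82597 mL; keep the coarser place, 10^-1.
Result: 419.8 mL.

419.8 mL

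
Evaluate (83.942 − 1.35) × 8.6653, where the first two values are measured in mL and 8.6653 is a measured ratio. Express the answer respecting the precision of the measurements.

83.942 mL − 1.35 mL = 82.592 mL; the difference is limited to 2 decimal places (4 s.f.).
Carrying full precision, 82.592 × 8.6653 = 715.6844576 mL; 8.6653 has 5 s.f., so the result keeps min(4, 5) = 4 s.f.
Rounded to 4 significant figures: 715.7 mL.

715.7 mL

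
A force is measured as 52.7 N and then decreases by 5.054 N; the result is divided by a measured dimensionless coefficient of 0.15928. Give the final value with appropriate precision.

299 N

52.7 N − 5.054 N = 47.646 N; the difference is limited to 1 decimal place (3 s.f.).
Carrying full precision, 47.646 ÷ 0.15928 = 299.133601205… N; 0.15928 has 5 s.f., so the result keeps min(3, 5) = 3 s.f.
Rounded to 3 significant figures: 299 N.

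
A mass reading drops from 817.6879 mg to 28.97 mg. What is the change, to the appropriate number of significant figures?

788.72 mg

817.6879 mg − 28.97 mg = 788.7179 mg.
Addition/subtraction keeps the fewest decimal places: 817.6879 → 4 decimal places, 28.97 → 2 decimal places; limit is 2.
Rounded to 2 decimal places: 788.72 mg.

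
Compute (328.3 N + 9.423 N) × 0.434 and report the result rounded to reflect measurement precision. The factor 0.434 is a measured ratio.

328.3 N + 9.423 N = 337.723 N; the sum is limited to 1 decimal place (4 s.f.).
Carrying full precision, 337.723 × 0.434 = 146.571782 N; 0.434 has 3 s.f., so the result keeps min(4, 3) = 3 s.f.
Rounded to 3 significant figures: 147 N.

147 N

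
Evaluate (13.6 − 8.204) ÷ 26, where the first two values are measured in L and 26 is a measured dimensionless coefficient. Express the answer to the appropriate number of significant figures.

13.6 L − 8.204 L = 5.396 L; the difference is limited to 1 decimal place (2 s.f.).
Carrying full precision, 5.396 ÷ 26 = 0.207538461538… L; 26 has 2 s.f., so the result keeps min(2, 2) = 2 s.f.
Rounded to 2 significant figures: 0.21 L.

0.21 L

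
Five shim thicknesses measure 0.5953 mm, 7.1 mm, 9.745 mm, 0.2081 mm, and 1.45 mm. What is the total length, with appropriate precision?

0.5953 mm + 7.1 mm + 9.745 mm + 0.2081 mm + 1.45 mm = 19.0984 mm.
Addition/subtraction keeps the fewest decimal places: 0.5953 → 4 decimal places, 7.1 → 1 decimal place, 9.745 → 3 decimal places, 0.2081 → 4 decimal places, 1.45 → 2 decimal places; limit is 1.
Rounded to 1 decimal place: 19.1 mm.

19.1 mm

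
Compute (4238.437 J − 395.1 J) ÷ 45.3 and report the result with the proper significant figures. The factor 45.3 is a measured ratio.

4238.437 J − 395.1 J = 3843.337 J; the difference is limited to 1 decimal place (5 s.f.).
Carrying full precision, 3843.337 ÷ 45.3 = 84.8418763797… J; 45.3 has 3 s.f., so the result keeps min(5, 3) = 3 s.f.
Rounded to 3 significant figures: 84.8 J.

84.8 J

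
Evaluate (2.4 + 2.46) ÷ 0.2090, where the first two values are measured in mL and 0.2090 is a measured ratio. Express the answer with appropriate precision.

2.4 mL + 2.46 mL = 4.86 mL; the sum is limited to 1 decimal place (2 s.f.).
Carrying full precision, 4.86 ÷ 0.2090 = 23.2535885167… mL; 0.2090 has 4 s.f., so the result keeps min(2, 4) = 2 s.f.
Rounded to 2 significant figures: 23 mL.

23 mL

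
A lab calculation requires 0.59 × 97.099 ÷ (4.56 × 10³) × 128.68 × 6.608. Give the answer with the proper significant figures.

0.59 × 97.099 ÷ (4.56 × 10³) × 128.68 × 6.608 = 10.6827487133…
Multiplication/division keeps the fewest significant figures: 0.59 → 2 s.f., 97.099 → 5 s.f., 4.56 × 10³ → 3 s.f., 128.68 → 5 s.f., 6.608 → 4 s.f.; limit is 2.
Rounded to 2 significant figures: 11.

11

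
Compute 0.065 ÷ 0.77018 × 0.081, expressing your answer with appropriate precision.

0.065 ÷ 0.77018 × 0.081 = 0.00683606429666…
Multiplication/division keeps the fewest significant figures: 0.065 → 2 s.f., 0.77018 → 5 s.f., 0.081 → 2 s.f.; limit is 2.
Rounded to 2 significant figures: 0.0068.

0.0068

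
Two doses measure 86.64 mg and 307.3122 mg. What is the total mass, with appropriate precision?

393.95 mg

86.64 mg + 307.3122 mg = 393.9522 mg.
Addition/subtraction keeps the fewest decimal places: 86.64 → 2 decimal places, 307.3122 → 4 decimal places; limit is 2.
Rounded to 2 decimal places: 393.95 mg.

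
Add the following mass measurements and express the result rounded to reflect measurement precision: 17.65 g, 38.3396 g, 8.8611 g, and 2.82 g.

17.65 g + 38.3396 g + 8.8611 g + 2.82 g = 67.6707 g.
Addition/subtraction keeps the fewest decimal places: 17.65 → 2 decimal places, 38.3396 → 4 decimal places, 8.8611 → 4 decimal places, 2.82 → 2 decimal places; limit is 2.
Rounded to 2 decimal places: 67.67 g.

67.67 g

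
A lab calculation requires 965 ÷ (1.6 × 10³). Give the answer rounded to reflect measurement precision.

965 ÷ (1.6 × 10³) = 0.603125
Multiplication/division keeps the fewest significant figures: 965 → 3 s.f., 1.6 × 10³ → 2 s.f.; limit is 2.
Rounded to 2 significant figures: 0.60.

0.60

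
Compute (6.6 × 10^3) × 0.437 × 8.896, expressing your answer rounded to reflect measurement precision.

(6.6 × 10^3) × 0.437 × 8.896 = 25657.8432
Multiplication/division keeps the fewest significant figures: 6.6 × 10^3 → 2 s.f., 0.437 → 3 s.f., 8.896 → 4 s.f.; limit is 2.
Rounded to 2 significant figures: 2.6 × 10^4.

2.6 × 10^4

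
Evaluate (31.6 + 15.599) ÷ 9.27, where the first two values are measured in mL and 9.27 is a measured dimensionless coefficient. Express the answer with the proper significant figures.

31.6 mL + 15.599 mL = 47.199 mL; the sum is limited to 1 decimal place (3 s.f.).
Carrying full precision, 47.199 ÷ 9.27 = 5.09158576052… mL; 9.27 has 3 s.f., so the result keeps min(3, 3) = 3 s.f.
Rounded to 3 significant figures: 5.09 mL.

5.09 mL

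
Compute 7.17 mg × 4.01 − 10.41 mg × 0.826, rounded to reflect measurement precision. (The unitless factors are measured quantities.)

20.2 mg

7.17 × 4.01 = 28.7517 → 28.8 mg (3 s.f., last digit at the 10^-1 place).
10.41 × 0.826 = 8.59866 → 8.60 mg (3 s.f., last digit at the 10^-2 place).
Difference: 20.15304 mg; keep the coarser place, 10^-1.
Result: 20.2 mg.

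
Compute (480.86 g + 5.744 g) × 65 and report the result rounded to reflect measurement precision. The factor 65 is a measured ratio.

480.86 g + 5.744 g = 486.604 g; the sum is limited to 2 decimal places (5 s.f.).
Carrying full precision, 486.604 × 65 = 31629.26 g; 65 has 2 s.f., so the result keeps min(5, 2) = 2 s.f.
Rounded to 2 significant figures: 3.2 × 10^4 g.

3.2 × 10^4 g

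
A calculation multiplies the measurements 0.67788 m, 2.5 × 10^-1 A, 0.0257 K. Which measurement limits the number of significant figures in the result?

2.5 × 10^-1 A

0.67788 m → 5 s.f.; 2.5 × 10^-1 A → 2 s.f.; 0.0257 K → 3 s.f.
The fewest is 2 significant figures, from 2.5 × 10^-1 A.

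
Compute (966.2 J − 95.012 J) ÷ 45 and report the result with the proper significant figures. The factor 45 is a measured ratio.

966.2 J − 95.012 J = 871.188 J; the difference is limited to 1 decimal place (4 s.f.).
Carrying full precision, 871.188 ÷ 45 = 19.3597333333… J; 45 has 2 s.f., so the result keeps min(4, 2) = 2 s.f.
Rounded to 2 significant figures: 19 J.

19 J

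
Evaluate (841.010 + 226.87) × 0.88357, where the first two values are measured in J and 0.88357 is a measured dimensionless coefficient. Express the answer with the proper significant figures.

841.010 J + 226.87 J = 1067.880 J; the sum is limited to 2 decimal places (6 s.f.).
Carrying full precision, 1067.880 × 0.88357 = 943.5467316 J; 0.88357 has 5 s.f., so the result keeps min(6, 5) = 5 s.f.
Rounded to 5 significant figures: 943.55 J.

943.55 J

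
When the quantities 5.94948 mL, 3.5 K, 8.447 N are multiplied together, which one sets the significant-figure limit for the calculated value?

3.5 K

5.94948 mL → 6 s.f.; 3.5 K → 2 s.f.; 8.447 N → 4 s.f.
The fewest is 2 significant figures, from 3.5 K.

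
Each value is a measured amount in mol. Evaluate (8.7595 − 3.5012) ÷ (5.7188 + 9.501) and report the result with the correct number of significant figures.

8.7595 − 3.5012 = 5.2583, limited to 4 d.p. → 5 s.f.; 5.7188 + 9.501 = 15.2198, limited to 3 d.p. → 5 s.f.
Carrying full precision, 5.2583 ÷ 15.2198 = 0.345490742323…; keep min(5, 5) = 5 s.f.
Rounded to 5 significant figures: 0.34549.

0.34549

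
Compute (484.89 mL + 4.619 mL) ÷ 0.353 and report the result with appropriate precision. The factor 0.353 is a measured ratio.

1.39 × 10³ mL

484.89 mL + 4.619 mL = 489.509 mL; the sum is limited to 2 decimal places (5 s.f.).
Carrying full precision, 489.509 ÷ 0.353 = 1386.71104816… mL; 0.353 has 3 s.f., so the result keeps min(5, 3) = 3 s.f.
Rounded to 3 significant figures: 1.39 × 10³ mL.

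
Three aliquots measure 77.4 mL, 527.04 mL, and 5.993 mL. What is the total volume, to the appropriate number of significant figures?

610.4 mL

77.4 mL + 527.04 mL + 5.993 mL = 610.433 mL.
Addition/subtraction keeps the fewest decimal places: 77.4 → 1 decimal place, 527.04 → 2 decimal places, 5.993 → 3 decimal places; limit is 1.
Rounded to 1 decimal place: 610.4 mL.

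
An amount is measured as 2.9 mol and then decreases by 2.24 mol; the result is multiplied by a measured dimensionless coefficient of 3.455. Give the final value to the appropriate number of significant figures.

2.9 mol − 2.24 mol = 0.66 mol; the difference is limited to 1 decimal place (1 s.f.).
Carrying full precision, 0.66 × 3.455 = 2.2803 mol; 3.455 has 4 s.f., so the result keeps min(1, 4) = 1 s.f.
Rounded to 1 significant figure: 2 mol.

2 mol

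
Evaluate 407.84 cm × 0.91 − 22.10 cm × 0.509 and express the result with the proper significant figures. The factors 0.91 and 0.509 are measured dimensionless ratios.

407.84 × 0.91 = 371.1344 → 3.7 × 10^2 cm (2 s.f., last digit at the 10^1 place).
22.10 × 0.509 = 11.2489 → 11.2 cm (3 s.f., last digit at the 10^-1 place).
Difference: 359.8855 cm; keep the coarser place, 10^1.
Result: 3.6 × 10^2 cm.

3.6 × 10^2 cm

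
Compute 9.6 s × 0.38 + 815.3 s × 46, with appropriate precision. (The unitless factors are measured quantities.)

9.6 × 0.38 = 3.648 → 3.6 s (2 s.f., last digit at the 10^-1 place).
815.3 × 46 = 37503.8 → 3.8 × 10⁴ s (2 s.f., last digit at the 10^3 place).
Sum: 37507.448 s; keep the coarser place, 10^3.
Result: 3.8 × 10⁴ s.

3.8 × 10⁴ s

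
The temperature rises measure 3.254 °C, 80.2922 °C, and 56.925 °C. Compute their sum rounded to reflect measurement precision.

1.40471 × 10^2 °C

3.254 °C + 80.2922 °C + 56.925 °C = 140.4712 °C.
Addition/subtraction keeps the fewest decimal places: 3.254 → 3 decimal places, 80.2922 → 4 decimal places, 56.925 → 3 decimal places; limit is 3.
Rounded to 3 decimal places: 1.40471 × 10^2 °C.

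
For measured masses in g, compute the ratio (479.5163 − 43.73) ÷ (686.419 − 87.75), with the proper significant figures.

479.5163 − 43.73 = 435.7863, limited to 2 d.p. → 5 s.f.; 686.419 − 87.75 = 598.669, limited to 2 d.p. → 5 s.f.
Carrying full precision, 435.7863 ÷ 598.669 = 0.727925280915…; keep min(5, 5) = 5 s.f.
Rounded to 5 significant figures: 0.72793.

0.72793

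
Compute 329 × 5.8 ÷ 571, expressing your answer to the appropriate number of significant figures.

329 × 5.8 ÷ 571 = 3.34185639229…
Multiplication/division keeps the fewest significant figures: 329 → 3 s.f., 5.8 → 2 s.f., 571 → 3 s.f.; limit is 2.
Rounded to 2 significant figures: 3.3.

3.3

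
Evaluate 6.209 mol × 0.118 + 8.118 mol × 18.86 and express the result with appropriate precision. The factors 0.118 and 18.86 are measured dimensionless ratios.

153.8 mol

6.209 × 0.118 = 0.732662 → 0.733 mol (3 s.f., last digit at the 10^-3 place).
8.118 × 18.86 = 153.10548 → 153.1 mol (4 s.f., last digit at the 10^-1 place).
Sum: 153.838142 mol; keep the coarser place, 10^-1.
Result: 153.8 mol.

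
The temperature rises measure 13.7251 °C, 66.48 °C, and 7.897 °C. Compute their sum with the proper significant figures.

13.7251 °C + 66.48 °C + 7.897 °C = 88.1021 °C.
Addition/subtraction keeps the fewest decimal places: 13.7251 → 4 decimal places, 66.48 → 2 decimal places, 7.897 → 3 decimal places; limit is 2.
Rounded to 2 decimal places: 88.10 °C.

88.10 °C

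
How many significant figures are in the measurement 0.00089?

0.00089: leading zeros are not significant.

2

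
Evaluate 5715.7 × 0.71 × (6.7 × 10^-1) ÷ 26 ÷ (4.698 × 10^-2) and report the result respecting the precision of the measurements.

5715.7 × 0.71 × (6.7 × 10^-1) ÷ 26 ÷ (4.698 × 10^-2) = 2225.95416216…
Multiplication/division keeps the fewest significant figures: 5715.7 → 5 s.f., 0.71 → 2 s.f., 6.7 × 10^-1 → 2 s.f., 26 → 2 s.f., 4.698 × 10^-2 → 4 s.f.; limit is 2.
Rounded to 2 significant figures: 2.2 × 10^3.

2.2 × 10^3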